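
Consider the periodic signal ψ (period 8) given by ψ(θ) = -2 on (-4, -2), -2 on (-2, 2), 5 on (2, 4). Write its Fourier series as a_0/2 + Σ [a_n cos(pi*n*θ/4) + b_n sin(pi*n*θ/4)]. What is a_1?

-7/pi

a_1 = 1/4 ∫_{-4}^{4} ψ(θ) cos(pi*θ/4) dθ.
Split the integral at the breakpoints.
Directly, an antiderivative of (-2) cos(pi*θ/4) is -8*sin(pi*θ/4)/pi; evaluating from -4 to -2: ∫_{-4}^{-2} (-2) cos(pi*θ/4) dθ = (8/pi) - (0) = 8/pi.
Directly, an antiderivative of (-2) cos(pi*θ/4) is -8*sin(pi*θ/4)/pi; evaluating from -2 to 2: ∫_{-2}^{2} (-2) cos(pi*θ/4) dθ = (-8/pi) - (8/pi) = -16/pi.
Directly, an antiderivative of (5) cos(pi*θ/4) is 20*sin(pi*θ/4)/pi; evaluating from 2 to 4: ∫_{2}^{4} (5) cos(pi*θ/4) dθ = (0) - (20/pi) = -20/pi.
Summing the pieces and multiplying by (1/4) gives a_1 = -7/pi.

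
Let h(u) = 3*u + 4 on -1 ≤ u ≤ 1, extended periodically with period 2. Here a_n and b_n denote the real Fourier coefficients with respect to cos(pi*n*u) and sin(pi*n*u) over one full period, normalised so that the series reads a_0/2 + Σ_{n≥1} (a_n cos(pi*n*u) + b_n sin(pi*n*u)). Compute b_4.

b_4 = ∫_{-1}^{1} h(u) sin(4*pi*u) du.
Integrating by parts (boundary term plus one more integral), an antiderivative of (3*u + 4) sin(4*pi*u) is -3*u*cos(4*pi*u)/(4*pi) + 3*sin(4*pi*u)/(16*pi**2) - cos(4*pi*u)/pi; evaluating from -1 to 1: ∫_{-1}^{1} (3*u + 4) sin(4*pi*u) du = (-7/(4*pi)) - (-1/(4*pi)) = -3/(2*pi).
Hence b_4 = -3/(2*pi).

-3/(2*pi)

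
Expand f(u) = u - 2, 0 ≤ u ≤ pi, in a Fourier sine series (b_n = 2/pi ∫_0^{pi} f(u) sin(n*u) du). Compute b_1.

2 - 8/pi

b_1 = 2/pi ∫_0^{pi} (u - 2) sin(u) du.
Integrating by parts (boundary term plus one more integral), an antiderivative of (u - 2) sin(u) is -u*cos(u) + sin(u) + 2*cos(u); evaluating from 0 to pi: ∫_{0}^{pi} (u - 2) sin(u) du = (-2 + pi) - (2) = -4 + pi.
Hence b_1 = (2/pi)·(-4 + pi) = 2 - 8/pi.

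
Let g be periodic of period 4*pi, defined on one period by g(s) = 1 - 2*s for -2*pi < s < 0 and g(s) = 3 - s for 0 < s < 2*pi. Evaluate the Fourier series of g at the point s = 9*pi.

s = 9*pi differs from s = pi by 2 full period(s), and the series is 4*pi-periodic.
g is continuous at s = pi with value 3 - pi, so the series converges to 3 - pi there.

3 - pi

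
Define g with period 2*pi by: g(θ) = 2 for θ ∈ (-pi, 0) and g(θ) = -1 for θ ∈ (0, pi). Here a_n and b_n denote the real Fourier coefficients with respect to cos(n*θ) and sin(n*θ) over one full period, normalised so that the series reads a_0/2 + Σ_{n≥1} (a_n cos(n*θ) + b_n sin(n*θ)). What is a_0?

a_0 = 1/pi ∫_{-pi}^{pi} g(θ) dθ = 1/pi · (pi) = 1.

1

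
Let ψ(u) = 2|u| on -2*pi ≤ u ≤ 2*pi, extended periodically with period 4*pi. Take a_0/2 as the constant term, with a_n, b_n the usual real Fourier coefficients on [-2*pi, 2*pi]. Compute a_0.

a_0 = (1/(2*pi)) ∫_{-2*pi}^{2*pi} ψ(u) du = (1/(2*pi)) · (8*pi**2) = 4*pi.

4*pi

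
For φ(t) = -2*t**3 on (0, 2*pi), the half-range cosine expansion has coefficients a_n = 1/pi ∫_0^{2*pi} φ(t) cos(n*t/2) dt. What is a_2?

a_2 = 1/pi ∫_0^{2*pi} (-2*t**3) cos(t) dt.
Integrating by parts three times (tabular method), an antiderivative of (-2*t**3) cos(t) is -2*t**3*sin(t) - 6*t**2*cos(t) + 12*t*sin(t) + 12*cos(t); evaluating from 0 to 2*pi: ∫_{0}^{2*pi} (-2*t**3) cos(t) dt = (12 - 24*pi**2) - (12) = -24*pi**2.
Hence a_2 = (1/pi)·(-24*pi**2) = -24*pi.

-24*pi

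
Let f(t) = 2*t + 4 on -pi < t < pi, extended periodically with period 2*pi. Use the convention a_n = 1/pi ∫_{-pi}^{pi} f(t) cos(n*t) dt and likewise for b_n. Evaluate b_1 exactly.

4

b_1 = 1/pi ∫_{-pi}^{pi} f(t) sin(t) dt.
Integrating by parts (boundary term plus one more integral), an antiderivative of (2*t + 4) sin(t) is -2*t*cos(t) + 2*sin(t) - 4*cos(t); evaluating from -pi to pi: ∫_{-pi}^{pi} (2*t + 4) sin(t) dt = (4 + 2*pi) - (4 - 2*pi) = 4*pi.
Hence b_1 = (1/pi)·(4*pi) = 4.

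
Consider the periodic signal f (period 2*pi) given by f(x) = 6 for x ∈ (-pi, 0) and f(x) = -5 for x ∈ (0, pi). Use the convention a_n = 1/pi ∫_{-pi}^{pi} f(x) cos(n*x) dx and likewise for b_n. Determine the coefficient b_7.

b_7 = 1/pi ∫_{-pi}^{pi} f(x) sin(7*x) dx.
Split the integral at the breakpoints.
Directly, an antiderivative of (6) sin(7*x) is -6*cos(7*x)/7; evaluating from -pi to 0: ∫_{-pi}^{0} (6) sin(7*x) dx = (-6/7) - (6/7) = -12/7.
Directly, an antiderivative of (-5) sin(7*x) is 5*cos(7*x)/7; evaluating from 0 to pi: ∫_{0}^{pi} (-5) sin(7*x) dx = (-5/7) - (5/7) = -10/7.
Summing the pieces and multiplying by (1/pi) gives b_7 = -22/(7*pi).

-22/(7*pi)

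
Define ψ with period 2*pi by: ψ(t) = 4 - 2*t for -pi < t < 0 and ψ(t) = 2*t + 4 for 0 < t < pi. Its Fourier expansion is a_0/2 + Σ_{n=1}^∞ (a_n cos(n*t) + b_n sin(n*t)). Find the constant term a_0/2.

a_0 = 1/pi ∫_{-pi}^{pi} ψ(t) dt = 1/pi · (2*pi*(pi + 4)) = 2*pi + 8.
So the constant term a_0/2 = pi + 4.

pi + 4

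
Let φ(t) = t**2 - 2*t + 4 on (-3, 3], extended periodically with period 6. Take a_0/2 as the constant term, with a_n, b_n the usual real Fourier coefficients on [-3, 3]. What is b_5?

-12/(5*pi)

b_5 = 1/3 ∫_{-3}^{3} φ(t) sin(5*pi*t/3) dt.
Integrating by parts twice (tabular method), an antiderivative of (t**2 - 2*t + 4) sin(5*pi*t/3) is -3*t**2*cos(5*pi*t/3)/(5*pi) + 18*t*sin(5*pi*t/3)/(25*pi**2) + 6*t*cos(5*pi*t/3)/(5*pi) - 18*sin(5*pi*t/3)/(25*pi**2) - 12*cos(5*pi*t/3)/(5*pi) + 54*cos(5*pi*t/3)/(125*pi**3); evaluating from -3 to 3: ∫_{-3}^{3} (t**2 - 2*t + 4) sin(5*pi*t/3) dt = (3*(-18 + 175*pi**2)/(125*pi**3)) - (3*(-18 + 475*pi**2)/(125*pi**3)) = -36/(5*pi).
Hence b_5 = (1/3)·(-36/(5*pi)) = -12/(5*pi).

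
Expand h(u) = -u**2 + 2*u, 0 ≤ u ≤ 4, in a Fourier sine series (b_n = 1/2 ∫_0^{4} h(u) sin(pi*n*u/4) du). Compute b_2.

8/pi

b_2 = 1/2 ∫_0^{4} (-u**2 + 2*u) sin(pi*u/2) du.
Integrating by parts twice (tabular method), an antiderivative of (-u**2 + 2*u) sin(pi*u/2) is 2*u**2*cos(pi*u/2)/pi - 8*u*sin(pi*u/2)/pi**2 - 4*u*cos(pi*u/2)/pi + 8*sin(pi*u/2)/pi**2 - 16*cos(pi*u/2)/pi**3; evaluating from 0 to 4: ∫_{0}^{4} (-u**2 + 2*u) sin(pi*u/2) du = (-16/pi**3 + 16/pi) - (-16/pi**3) = 16/pi.
Hence b_2 = (1/2)·(16/pi) = 8/pi.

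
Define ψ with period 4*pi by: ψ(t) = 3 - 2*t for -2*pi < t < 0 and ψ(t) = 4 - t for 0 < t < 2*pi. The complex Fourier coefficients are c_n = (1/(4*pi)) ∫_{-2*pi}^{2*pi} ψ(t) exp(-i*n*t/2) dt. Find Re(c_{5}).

Since ψ is real-valued, Re(c_{5}) = (1/(4*pi)) ∫_{-2*pi}^{2*pi} ψ(t) cos(5*t/2) dt = a_{5}/2.
Split the integral at the breakpoints.
Integrating by parts (boundary term plus one more integral), an antiderivative of (3 - 2*t) cos(5*t/2) is -4*t*sin(5*t/2)/5 + 6*sin(5*t/2)/5 - 8*cos(5*t/2)/25; evaluating from -2*pi to 0: ∫_{-2*pi}^{0} (3 - 2*t) cos(5*t/2) dt = (-8/25) - (8/25) = -16/25.
Integrating by parts (boundary term plus one more integral), an antiderivative of (4 - t) cos(5*t/2) is -2*t*sin(5*t/2)/5 + 8*sin(5*t/2)/5 - 4*cos(5*t/2)/25; evaluating from 0 to 2*pi: ∫_{0}^{2*pi} (4 - t) cos(5*t/2) dt = (4/25) - (-4/25) = 8/25.
So ∫_{-2*pi}^{2*pi} ψ(t) cos(5*t/2) dt = -8/25.
Hence Re(c_{5}) = (1/(4*pi))·(-8/25) = -2/(25*pi).

-2/(25*pi)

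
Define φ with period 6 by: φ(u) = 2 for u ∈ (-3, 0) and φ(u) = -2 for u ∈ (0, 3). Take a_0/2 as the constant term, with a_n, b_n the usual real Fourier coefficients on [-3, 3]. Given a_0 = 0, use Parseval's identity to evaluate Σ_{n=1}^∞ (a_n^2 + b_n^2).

8

Parseval: a_0^2/2 + Σ_{n≥1} (a_n^2+b_n^2) = 1/3 ∫_{-3}^{3} φ(u)^2 du = 8.
Subtract a_0^2/2 = 0: Σ (a_n^2+b_n^2) = 8.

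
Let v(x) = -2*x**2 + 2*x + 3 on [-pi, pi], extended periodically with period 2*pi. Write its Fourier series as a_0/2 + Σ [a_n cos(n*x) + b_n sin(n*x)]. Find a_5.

8/25

a_5 = 1/pi ∫_{-pi}^{pi} v(x) cos(5*x) dx.
Integrating by parts twice (tabular method), an antiderivative of (-2*x**2 + 2*x + 3) cos(5*x) is -2*x**2*sin(5*x)/5 + 2*x*sin(5*x)/5 - 4*x*cos(5*x)/25 + 79*sin(5*x)/125 + 2*cos(5*x)/25; evaluating from -pi to pi: ∫_{-pi}^{pi} (-2*x**2 + 2*x + 3) cos(5*x) dx = (-2/25 + 4*pi/25) - (-4*pi/25 - 2/25) = 8*pi/25.
Hence a_5 = (1/pi)·(8*pi/25) = 8/25.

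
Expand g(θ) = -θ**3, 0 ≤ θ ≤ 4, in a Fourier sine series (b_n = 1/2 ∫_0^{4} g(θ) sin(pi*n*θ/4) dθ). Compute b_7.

b_7 = 1/2 ∫_0^{4} (-θ**3) sin(7*pi*θ/4) dθ.
Integrating by parts three times (tabular method), an antiderivative of (-θ**3) sin(7*pi*θ/4) is 4*θ**3*cos(7*pi*θ/4)/(7*pi) - 48*θ**2*sin(7*pi*θ/4)/(49*pi**2) - 384*θ*cos(7*pi*θ/4)/(343*pi**3) + 1536*sin(7*pi*θ/4)/(2401*pi**4); evaluating from 0 to 4: ∫_{0}^{4} (-θ**3) sin(7*pi*θ/4) dθ = (256*(6 - 49*pi**2)/(343*pi**3)) - (0) = 256*(6 - 49*pi**2)/(343*pi**3).
Hence b_7 = (1/2)·(256*(6 - 49*pi**2)/(343*pi**3)) = 128*(6 - 49*pi**2)/(343*pi**3).

128*(6 - 49*pi**2)/(343*pi**3)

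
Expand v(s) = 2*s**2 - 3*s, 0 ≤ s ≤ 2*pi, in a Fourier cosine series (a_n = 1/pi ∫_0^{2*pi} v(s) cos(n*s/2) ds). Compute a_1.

-32 + 24/pi

a_1 = 1/pi ∫_0^{2*pi} (2*s**2 - 3*s) cos(s/2) ds.
Integrating by parts twice (tabular method), an antiderivative of (2*s**2 - 3*s) cos(s/2) is 4*s**2*sin(s/2) - 6*s*sin(s/2) + 16*s*cos(s/2) - 32*sin(s/2) - 12*cos(s/2); evaluating from 0 to 2*pi: ∫_{0}^{2*pi} (2*s**2 - 3*s) cos(s/2) ds = (12 - 32*pi) - (-12) = 24 - 32*pi.
Hence a_1 = (1/pi)·(24 - 32*pi) = -32 + 24/pi.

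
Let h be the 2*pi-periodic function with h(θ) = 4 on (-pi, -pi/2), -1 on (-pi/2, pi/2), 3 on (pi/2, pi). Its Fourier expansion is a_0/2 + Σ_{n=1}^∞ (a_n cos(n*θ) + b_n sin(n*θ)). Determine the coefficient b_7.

b_7 = 1/pi ∫_{-pi}^{pi} h(θ) sin(7*θ) dθ.
Split the integral at the breakpoints.
Directly, an antiderivative of (4) sin(7*θ) is -4*cos(7*θ)/7; evaluating from -pi to -pi/2: ∫_{-pi}^{-pi/2} (4) sin(7*θ) dθ = (0) - (4/7) = -4/7.
Directly, an antiderivative of (-1) sin(7*θ) is cos(7*θ)/7; evaluating from -pi/2 to pi/2: ∫_{-pi/2}^{pi/2} (-1) sin(7*θ) dθ = (0) - (0) = 0.
Directly, an antiderivative of (3) sin(7*θ) is -3*cos(7*θ)/7; evaluating from pi/2 to pi: ∫_{pi/2}^{pi} (3) sin(7*θ) dθ = (3/7) - (0) = 3/7.
Summing the pieces and multiplying by (1/pi) gives b_7 = -1/(7*pi).

-1/(7*pi)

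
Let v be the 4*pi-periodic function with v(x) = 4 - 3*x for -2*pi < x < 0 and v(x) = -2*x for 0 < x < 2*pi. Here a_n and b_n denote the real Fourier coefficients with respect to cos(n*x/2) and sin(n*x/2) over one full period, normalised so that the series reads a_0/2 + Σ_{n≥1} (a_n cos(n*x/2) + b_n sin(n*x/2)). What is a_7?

a_7 = (1/(2*pi)) ∫_{-2*pi}^{2*pi} v(x) cos(7*x/2) dx.
Split the integral at the breakpoints.
Integrating by parts (boundary term plus one more integral), an antiderivative of (4 - 3*x) cos(7*x/2) is -6*x*sin(7*x/2)/7 + 8*sin(7*x/2)/7 - 12*cos(7*x/2)/49; evaluating from -2*pi to 0: ∫_{-2*pi}^{0} (4 - 3*x) cos(7*x/2) dx = (-12/49) - (12/49) = -24/49.
Integrating by parts (boundary term plus one more integral), an antiderivative of (-2*x) cos(7*x/2) is -4*x*sin(7*x/2)/7 - 8*cos(7*x/2)/49; evaluating from 0 to 2*pi: ∫_{0}^{2*pi} (-2*x) cos(7*x/2) dx = (8/49) - (-8/49) = 16/49.
Summing the pieces and multiplying by (1/(2*pi)) gives a_7 = -4/(49*pi).

-4/(49*pi)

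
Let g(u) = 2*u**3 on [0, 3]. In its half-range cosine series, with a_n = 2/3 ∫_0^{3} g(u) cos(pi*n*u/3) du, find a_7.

a_7 = 2/3 ∫_0^{3} (2*u**3) cos(7*pi*u/3) du.
Integrating by parts three times (tabular method), an antiderivative of (2*u**3) cos(7*pi*u/3) is 6*u**3*sin(7*pi*u/3)/(7*pi) + 54*u**2*cos(7*pi*u/3)/(49*pi**2) - 324*u*sin(7*pi*u/3)/(343*pi**3) - 972*cos(7*pi*u/3)/(2401*pi**4); evaluating from 0 to 3: ∫_{0}^{3} (2*u**3) cos(7*pi*u/3) du = (486*(2 - 49*pi**2)/(2401*pi**4)) - (-972/(2401*pi**4)) = 486*(4 - 49*pi**2)/(2401*pi**4).
Hence a_7 = (2/3)·(486*(4 - 49*pi**2)/(2401*pi**4)) = 324*(4 - 49*pi**2)/(2401*pi**4).

324*(4 - 49*pi**2)/(2401*pi**4)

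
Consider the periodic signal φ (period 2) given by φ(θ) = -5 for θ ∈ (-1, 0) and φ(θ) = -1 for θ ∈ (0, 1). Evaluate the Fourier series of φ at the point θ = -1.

-3

θ = -1 differs from θ = 1 by -1 full period(s), and the series is 2-periodic.
At θ = 1 the one-sided limits are φ(1^-) = -1 and φ(1^+) = -5.
By Dirichlet's theorem the series converges to their average, [(-1) + (-5)]/2 = -3.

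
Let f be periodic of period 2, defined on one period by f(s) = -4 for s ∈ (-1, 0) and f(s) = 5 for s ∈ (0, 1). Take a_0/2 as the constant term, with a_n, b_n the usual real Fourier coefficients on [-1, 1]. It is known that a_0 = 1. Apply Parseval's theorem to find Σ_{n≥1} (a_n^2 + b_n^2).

81/2

Parseval: a_0^2/2 + Σ_{n≥1} (a_n^2+b_n^2) = ∫_{-1}^{1} f(s)^2 ds = 41.
Subtract a_0^2/2 = 1/2: Σ (a_n^2+b_n^2) = 81/2.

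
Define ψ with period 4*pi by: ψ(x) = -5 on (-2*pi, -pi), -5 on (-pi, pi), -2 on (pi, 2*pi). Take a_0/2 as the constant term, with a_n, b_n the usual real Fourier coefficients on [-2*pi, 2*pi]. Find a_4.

0

a_4 = (1/(2*pi)) ∫_{-2*pi}^{2*pi} ψ(x) cos(2*x) dx.
Split the integral at the breakpoints.
Directly, an antiderivative of (-5) cos(2*x) is -5*sin(2*x)/2; evaluating from -2*pi to -pi: ∫_{-2*pi}^{-pi} (-5) cos(2*x) dx = (0) - (0) = 0.
Directly, an antiderivative of (-5) cos(2*x) is -5*sin(2*x)/2; evaluating from -pi to pi: ∫_{-pi}^{pi} (-5) cos(2*x) dx = (0) - (0) = 0.
Directly, an antiderivative of (-2) cos(2*x) is -sin(2*x); evaluating from pi to 2*pi: ∫_{pi}^{2*pi} (-2) cos(2*x) dx = (0) - (0) = 0.
Summing the pieces and multiplying by (1/(2*pi)) gives a_4 = 0.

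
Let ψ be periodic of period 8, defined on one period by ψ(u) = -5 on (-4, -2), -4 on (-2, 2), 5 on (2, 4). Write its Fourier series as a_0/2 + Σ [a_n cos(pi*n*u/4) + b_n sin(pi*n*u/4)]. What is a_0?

a_0 = 1/4 ∫_{-4}^{4} ψ(u) du = 1/4 · (-16) = -4.

-4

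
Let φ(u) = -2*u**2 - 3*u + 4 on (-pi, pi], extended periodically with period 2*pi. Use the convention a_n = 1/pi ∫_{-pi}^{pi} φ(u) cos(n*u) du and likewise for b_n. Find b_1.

-6

b_1 = 1/pi ∫_{-pi}^{pi} φ(u) sin(u) du.
Integrating by parts twice (tabular method), an antiderivative of (-2*u**2 - 3*u + 4) sin(u) is 2*u**2*cos(u) - 4*u*sin(u) + 3*u*cos(u) - 3*sin(u) - 8*cos(u); evaluating from -pi to pi: ∫_{-pi}^{pi} (-2*u**2 - 3*u + 4) sin(u) du = (-2*pi**2 - 3*pi + 8) - (-2*pi**2 + 8 + 3*pi) = -6*pi.
Hence b_1 = (1/pi)·(-6*pi) = -6.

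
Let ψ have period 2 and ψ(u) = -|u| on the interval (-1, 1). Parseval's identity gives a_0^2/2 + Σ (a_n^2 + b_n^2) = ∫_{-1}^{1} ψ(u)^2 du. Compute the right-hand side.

∫_{-1}^{1} ψ(u)^2 du = 2/3.

2/3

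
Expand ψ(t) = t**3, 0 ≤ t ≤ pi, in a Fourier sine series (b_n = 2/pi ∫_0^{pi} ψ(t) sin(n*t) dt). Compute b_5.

-12/125 + 2*pi**2/5

b_5 = 2/pi ∫_0^{pi} (t**3) sin(5*t) dt.
Integrating by parts three times (tabular method), an antiderivative of (t**3) sin(5*t) is -t**3*cos(5*t)/5 + 3*t**2*sin(5*t)/25 + 6*t*cos(5*t)/125 - 6*sin(5*t)/625; evaluating from 0 to pi: ∫_{0}^{pi} (t**3) sin(5*t) dt = (pi*(-6 + 25*pi**2)/125) - (0) = pi*(-6 + 25*pi**2)/125.
Hence b_5 = (2/pi)·(pi*(-6 + 25*pi**2)/125) = -12/125 + 2*pi**2/5.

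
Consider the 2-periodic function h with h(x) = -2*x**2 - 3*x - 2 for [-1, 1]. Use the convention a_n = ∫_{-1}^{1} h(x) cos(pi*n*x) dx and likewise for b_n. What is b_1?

-6/pi

b_1 = ∫_{-1}^{1} h(x) sin(pi*x) dx.
Integrating by parts twice (tabular method), an antiderivative of (-2*x**2 - 3*x - 2) sin(pi*x) is 2*x**2*cos(pi*x)/pi - 4*x*sin(pi*x)/pi**2 + 3*x*cos(pi*x)/pi - 3*sin(pi*x)/pi**2 - 4*cos(pi*x)/pi**3 + 2*cos(pi*x)/pi; evaluating from -1 to 1: ∫_{-1}^{1} (-2*x**2 - 3*x - 2) sin(pi*x) dx = (-7/pi + 4/pi**3) - ((4 - pi**2)/pi**3) = -6/pi.
Hence b_1 = -6/pi.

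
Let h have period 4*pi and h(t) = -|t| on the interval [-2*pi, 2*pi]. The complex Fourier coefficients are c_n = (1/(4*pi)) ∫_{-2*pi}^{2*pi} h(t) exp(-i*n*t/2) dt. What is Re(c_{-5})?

Since h is real-valued, Re(c_{-5}) = (1/(4*pi)) ∫_{-2*pi}^{2*pi} h(t) cos(-5*t/2) dt = a_{5}/2.
h is even and cos(-5*t/2) is even, so the integrand is even: ∫_{-2*pi}^{2*pi} h(t) cos(-5*t/2) dt = 2∫_0^{2*pi} h(t) cos(-5*t/2) dt.
Integrating by parts (boundary term plus one more integral), an antiderivative of (-t) cos(-5*t/2) is -2*t*sin(5*t/2)/5 - 4*cos(5*t/2)/25; evaluating from 0 to 2*pi: ∫_{0}^{2*pi} (-t) cos(-5*t/2) dt = (4/25) - (-4/25) = 8/25.
So ∫_{-2*pi}^{2*pi} h(t) cos(-5*t/2) dt = 16/25.
Hence Re(c_{-5}) = (1/(4*pi))·(16/25) = 4/(25*pi).

4/(25*pi)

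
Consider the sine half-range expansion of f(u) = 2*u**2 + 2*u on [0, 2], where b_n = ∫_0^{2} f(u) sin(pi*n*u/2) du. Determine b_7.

b_7 = ∫_0^{2} (2*u**2 + 2*u) sin(7*pi*u/2) du.
Integrating by parts twice (tabular method), an antiderivative of (2*u**2 + 2*u) sin(7*pi*u/2) is -4*u**2*cos(7*pi*u/2)/(7*pi) + 16*u*sin(7*pi*u/2)/(49*pi**2) - 4*u*cos(7*pi*u/2)/(7*pi) + 8*sin(7*pi*u/2)/(49*pi**2) + 32*cos(7*pi*u/2)/(343*pi**3); evaluating from 0 to 2: ∫_{0}^{2} (2*u**2 + 2*u) sin(7*pi*u/2) du = (8*(-4 + 147*pi**2)/(343*pi**3)) - (32/(343*pi**3)) = 8*(-8 + 147*pi**2)/(343*pi**3).
Hence b_7 = 8*(-8 + 147*pi**2)/(343*pi**3).

8*(-8 + 147*pi**2)/(343*pi**3)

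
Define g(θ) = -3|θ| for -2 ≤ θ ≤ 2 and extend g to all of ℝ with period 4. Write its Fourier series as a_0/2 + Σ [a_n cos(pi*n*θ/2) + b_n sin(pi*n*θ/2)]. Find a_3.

8/(3*pi**2)

a_3 = 1/2 ∫_{-2}^{2} g(θ) cos(3*pi*θ/2) dθ.
g is even and cos(3*pi*θ/2) is even, so the integrand is even and a_3 = ∫_0^{2} g(θ) cos(3*pi*θ/2) dθ.
Integrating by parts (boundary term plus one more integral), an antiderivative of (-3*θ) cos(3*pi*θ/2) is -2*θ*sin(3*pi*θ/2)/pi - 4*cos(3*pi*θ/2)/(3*pi**2); evaluating from 0 to 2: ∫_{0}^{2} (-3*θ) cos(3*pi*θ/2) dθ = (4/(3*pi**2)) - (-4/(3*pi**2)) = 8/(3*pi**2).
Hence a_3 = 8/(3*pi**2).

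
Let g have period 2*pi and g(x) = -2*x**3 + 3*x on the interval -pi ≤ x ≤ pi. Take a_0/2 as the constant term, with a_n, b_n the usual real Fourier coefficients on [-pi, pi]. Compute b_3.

b_3 = 1/pi ∫_{-pi}^{pi} g(x) sin(3*x) dx.
g is odd and sin(3*x) is odd, so the integrand is even and b_3 = 2/pi ∫_0^{pi} g(x) sin(3*x) dx.
Integrating by parts three times (tabular method), an antiderivative of (-2*x**3 + 3*x) sin(3*x) is 2*x**3*cos(3*x)/3 - 2*x**2*sin(3*x)/3 - 13*x*cos(3*x)/9 + 13*sin(3*x)/27; evaluating from 0 to pi: ∫_{0}^{pi} (-2*x**3 + 3*x) sin(3*x) dx = (pi*(13 - 6*pi**2)/9) - (0) = pi*(13 - 6*pi**2)/9.
Hence b_3 = (2/pi)·(pi*(13 - 6*pi**2)/9) = 26/9 - 4*pi**2/3.

26/9 - 4*pi**2/3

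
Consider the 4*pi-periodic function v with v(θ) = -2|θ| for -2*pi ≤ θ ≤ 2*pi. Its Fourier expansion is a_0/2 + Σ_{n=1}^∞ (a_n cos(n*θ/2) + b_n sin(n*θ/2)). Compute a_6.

0

a_6 = (1/(2*pi)) ∫_{-2*pi}^{2*pi} v(θ) cos(3*θ) dθ.
v is even and cos(3*θ) is even, so the integrand is even and a_6 = 1/pi ∫_0^{2*pi} v(θ) cos(3*θ) dθ.
Integrating by parts (boundary term plus one more integral), an antiderivative of (-2*θ) cos(3*θ) is -2*θ*sin(3*θ)/3 - 2*cos(3*θ)/9; evaluating from 0 to 2*pi: ∫_{0}^{2*pi} (-2*θ) cos(3*θ) dθ = (-2/9) - (-2/9) = 0.
Hence a_6 = (1/pi)·(0) = 0.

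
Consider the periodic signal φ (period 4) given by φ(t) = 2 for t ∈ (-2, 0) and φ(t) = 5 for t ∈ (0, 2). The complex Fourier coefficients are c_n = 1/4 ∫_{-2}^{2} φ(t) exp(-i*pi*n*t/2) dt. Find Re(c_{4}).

Since φ is real-valued, Re(c_{4}) = 1/4 ∫_{-2}^{2} φ(t) cos(2*pi*t) dt = a_{4}/2.
Split the integral at the breakpoints.
Directly, an antiderivative of (2) cos(2*pi*t) is sin(2*pi*t)/pi; evaluating from -2 to 0: ∫_{-2}^{0} (2) cos(2*pi*t) dt = (0) - (0) = 0.
Directly, an antiderivative of (5) cos(2*pi*t) is 5*sin(2*pi*t)/(2*pi); evaluating from 0 to 2: ∫_{0}^{2} (5) cos(2*pi*t) dt = (0) - (0) = 0.
So ∫_{-2}^{2} φ(t) cos(2*pi*t) dt = 0.
Hence Re(c_{4}) = (1/4)·(0) = 0.

0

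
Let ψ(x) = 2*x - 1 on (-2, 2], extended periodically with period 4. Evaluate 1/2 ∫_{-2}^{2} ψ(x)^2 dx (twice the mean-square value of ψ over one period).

1/2 ∫_{-2}^{2} ψ(x)^2 dx = 1/2 · (76/3) = 38/3.

38/3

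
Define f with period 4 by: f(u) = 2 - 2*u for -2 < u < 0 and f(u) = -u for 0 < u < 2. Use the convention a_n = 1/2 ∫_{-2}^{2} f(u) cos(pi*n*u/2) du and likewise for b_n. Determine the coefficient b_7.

-10/(7*pi)

b_7 = 1/2 ∫_{-2}^{2} f(u) sin(7*pi*u/2) du.
Split the integral at the breakpoints.
Integrating by parts (boundary term plus one more integral), an antiderivative of (2 - 2*u) sin(7*pi*u/2) is 4*u*cos(7*pi*u/2)/(7*pi) - 8*sin(7*pi*u/2)/(49*pi**2) - 4*cos(7*pi*u/2)/(7*pi); evaluating from -2 to 0: ∫_{-2}^{0} (2 - 2*u) sin(7*pi*u/2) du = (-4/(7*pi)) - (12/(7*pi)) = -16/(7*pi).
Integrating by parts (boundary term plus one more integral), an antiderivative of (-u) sin(7*pi*u/2) is 2*u*cos(7*pi*u/2)/(7*pi) - 4*sin(7*pi*u/2)/(49*pi**2); evaluating from 0 to 2: ∫_{0}^{2} (-u) sin(7*pi*u/2) du = (-4/(7*pi)) - (0) = -4/(7*pi).
Summing the pieces and multiplying by (1/2) gives b_7 = -10/(7*pi).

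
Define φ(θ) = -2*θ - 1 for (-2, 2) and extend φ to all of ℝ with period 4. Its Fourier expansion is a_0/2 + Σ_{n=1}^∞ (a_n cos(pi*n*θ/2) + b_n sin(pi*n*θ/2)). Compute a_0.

a_0 = 1/2 ∫_{-2}^{2} φ(θ) dθ = 1/2 · (-4) = -2.

-2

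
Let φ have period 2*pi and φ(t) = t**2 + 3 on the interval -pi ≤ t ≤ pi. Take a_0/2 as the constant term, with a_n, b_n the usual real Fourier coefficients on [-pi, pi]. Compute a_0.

6 + 2*pi**2/3

a_0 = 1/pi ∫_{-pi}^{pi} φ(t) dt = 1/pi · (2*pi*(9 + pi**2)/3) = 6 + 2*pi**2/3.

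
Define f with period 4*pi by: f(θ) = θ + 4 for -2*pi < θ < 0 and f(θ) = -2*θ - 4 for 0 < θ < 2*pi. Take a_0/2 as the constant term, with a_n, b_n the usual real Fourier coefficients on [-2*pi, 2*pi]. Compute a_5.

a_5 = (1/(2*pi)) ∫_{-2*pi}^{2*pi} f(θ) cos(5*θ/2) dθ.
Split the integral at the breakpoints.
Integrating by parts (boundary term plus one more integral), an antiderivative of (θ + 4) cos(5*θ/2) is 2*θ*sin(5*θ/2)/5 + 8*sin(5*θ/2)/5 + 4*cos(5*θ/2)/25; evaluating from -2*pi to 0: ∫_{-2*pi}^{0} (θ + 4) cos(5*θ/2) dθ = (4/25) - (-4/25) = 8/25.
Integrating by parts (boundary term plus one more integral), an antiderivative of (-2*θ - 4) cos(5*θ/2) is -4*θ*sin(5*θ/2)/5 - 8*sin(5*θ/2)/5 - 8*cos(5*θ/2)/25; evaluating from 0 to 2*pi: ∫_{0}^{2*pi} (-2*θ - 4) cos(5*θ/2) dθ = (8/25) - (-8/25) = 16/25.
Summing the pieces and multiplying by (1/(2*pi)) gives a_5 = 12/(25*pi).

12/(25*pi)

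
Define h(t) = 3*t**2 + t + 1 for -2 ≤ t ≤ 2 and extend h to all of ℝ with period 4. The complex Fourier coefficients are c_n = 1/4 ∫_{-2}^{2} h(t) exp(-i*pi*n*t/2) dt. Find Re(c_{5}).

Since h is real-valued, Re(c_{5}) = 1/4 ∫_{-2}^{2} h(t) cos(5*pi*t/2) dt = a_{5}/2.
Integrating by parts twice (tabular method), an antiderivative of (3*t**2 + t + 1) cos(5*pi*t/2) is 6*t**2*sin(5*pi*t/2)/(5*pi) + 2*t*sin(5*pi*t/2)/(5*pi) + 24*t*cos(5*pi*t/2)/(25*pi**2) - 48*sin(5*pi*t/2)/(125*pi**3) + 2*sin(5*pi*t/2)/(5*pi) + 4*cos(5*pi*t/2)/(25*pi**2); evaluating from -2 to 2: ∫_{-2}^{2} (3*t**2 + t + 1) cos(5*pi*t/2) dt = (-52/(25*pi**2)) - (44/(25*pi**2)) = -96/(25*pi**2).
Hence Re(c_{5}) = (1/4)·(-96/(25*pi**2)) = -24/(25*pi**2).

-24/(25*pi**2)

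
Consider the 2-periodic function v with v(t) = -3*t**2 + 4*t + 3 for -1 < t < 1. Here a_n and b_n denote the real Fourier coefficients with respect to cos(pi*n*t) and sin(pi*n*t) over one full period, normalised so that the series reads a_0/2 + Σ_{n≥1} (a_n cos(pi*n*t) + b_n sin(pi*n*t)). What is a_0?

a_0 = ∫_{-1}^{1} v(t) dt = 4.

4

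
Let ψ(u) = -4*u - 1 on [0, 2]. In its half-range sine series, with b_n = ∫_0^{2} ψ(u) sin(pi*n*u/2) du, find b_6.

8/(3*pi)

b_6 = ∫_0^{2} (-4*u - 1) sin(3*pi*u) du.
Integrating by parts (boundary term plus one more integral), an antiderivative of (-4*u - 1) sin(3*pi*u) is 4*u*cos(3*pi*u)/(3*pi) - 4*sin(3*pi*u)/(9*pi**2) + cos(3*pi*u)/(3*pi); evaluating from 0 to 2: ∫_{0}^{2} (-4*u - 1) sin(3*pi*u) du = (3/pi) - (1/(3*pi)) = 8/(3*pi).
Hence b_6 = 8/(3*pi).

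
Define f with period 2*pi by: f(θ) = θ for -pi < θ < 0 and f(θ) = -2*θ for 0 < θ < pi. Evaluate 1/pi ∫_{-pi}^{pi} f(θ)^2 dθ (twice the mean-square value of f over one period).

5*pi**2/3

1/pi ∫_{-pi}^{pi} f(θ)^2 dθ = 1/pi · (5*pi**3/3) = 5*pi**2/3.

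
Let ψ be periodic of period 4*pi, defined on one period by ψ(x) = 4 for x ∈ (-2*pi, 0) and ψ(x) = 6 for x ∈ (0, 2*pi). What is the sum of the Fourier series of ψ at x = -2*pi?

5

At x = -2*pi the one-sided limits are ψ(-2*pi^-) = 6 and ψ(-2*pi^+) = 4.
By Dirichlet's theorem the series converges to their average, [(6) + (4)]/2 = 5.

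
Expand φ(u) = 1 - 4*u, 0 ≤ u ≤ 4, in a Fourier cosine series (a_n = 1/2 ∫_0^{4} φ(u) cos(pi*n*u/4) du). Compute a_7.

64/(49*pi**2)

a_7 = 1/2 ∫_0^{4} (1 - 4*u) cos(7*pi*u/4) du.
Integrating by parts (boundary term plus one more integral), an antiderivative of (1 - 4*u) cos(7*pi*u/4) is -16*u*sin(7*pi*u/4)/(7*pi) + 4*sin(7*pi*u/4)/(7*pi) - 64*cos(7*pi*u/4)/(49*pi**2); evaluating from 0 to 4: ∫_{0}^{4} (1 - 4*u) cos(7*pi*u/4) du = (64/(49*pi**2)) - (-64/(49*pi**2)) = 128/(49*pi**2).
Hence a_7 = (1/2)·(128/(49*pi**2)) = 64/(49*pi**2).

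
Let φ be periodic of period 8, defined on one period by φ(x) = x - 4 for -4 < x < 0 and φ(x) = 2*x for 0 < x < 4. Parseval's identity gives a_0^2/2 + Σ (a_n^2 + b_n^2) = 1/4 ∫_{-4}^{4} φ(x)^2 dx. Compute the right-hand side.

1/4 ∫_{-4}^{4} φ(x)^2 dx = 1/4 · (704/3) = 176/3.

176/3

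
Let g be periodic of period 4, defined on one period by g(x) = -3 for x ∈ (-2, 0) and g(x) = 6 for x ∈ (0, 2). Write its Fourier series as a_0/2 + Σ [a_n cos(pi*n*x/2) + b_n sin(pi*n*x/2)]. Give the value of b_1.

18/pi

b_1 = 1/2 ∫_{-2}^{2} g(x) sin(pi*x/2) dx.
Split the integral at the breakpoints.
Directly, an antiderivative of (-3) sin(pi*x/2) is 6*cos(pi*x/2)/pi; evaluating from -2 to 0: ∫_{-2}^{0} (-3) sin(pi*x/2) dx = (6/pi) - (-6/pi) = 12/pi.
Directly, an antiderivative of (6) sin(pi*x/2) is -12*cos(pi*x/2)/pi; evaluating from 0 to 2: ∫_{0}^{2} (6) sin(pi*x/2) dx = (12/pi) - (-12/pi) = 24/pi.
Summing the pieces and multiplying by (1/2) gives b_1 = 18/pi.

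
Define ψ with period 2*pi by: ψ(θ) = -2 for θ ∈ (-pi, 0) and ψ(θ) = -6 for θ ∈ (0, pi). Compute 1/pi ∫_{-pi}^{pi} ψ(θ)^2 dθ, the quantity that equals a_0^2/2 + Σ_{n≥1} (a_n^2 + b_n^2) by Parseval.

1/pi ∫_{-pi}^{pi} ψ(θ)^2 dθ = 1/pi · (40*pi) = 40.

40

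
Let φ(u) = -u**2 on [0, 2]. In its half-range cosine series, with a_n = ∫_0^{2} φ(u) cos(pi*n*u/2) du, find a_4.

-1/pi**2

a_4 = ∫_0^{2} (-u**2) cos(2*pi*u) du.
Integrating by parts twice (tabular method), an antiderivative of (-u**2) cos(2*pi*u) is -u**2*sin(2*pi*u)/(2*pi) - u*cos(2*pi*u)/(2*pi**2) + sin(2*pi*u)/(4*pi**3); evaluating from 0 to 2: ∫_{0}^{2} (-u**2) cos(2*pi*u) du = (-1/pi**2) - (0) = -1/pi**2.
Hence a_4 = -1/pi**2.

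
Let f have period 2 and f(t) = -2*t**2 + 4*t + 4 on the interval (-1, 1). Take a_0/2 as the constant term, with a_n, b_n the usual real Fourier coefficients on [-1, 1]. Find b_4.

-2/pi

b_4 = ∫_{-1}^{1} f(t) sin(4*pi*t) dt.
Integrating by parts twice (tabular method), an antiderivative of (-2*t**2 + 4*t + 4) sin(4*pi*t) is t**2*cos(4*pi*t)/(2*pi) - t*sin(4*pi*t)/(4*pi**2) - t*cos(4*pi*t)/pi + sin(4*pi*t)/(4*pi**2) - cos(4*pi*t)/pi - cos(4*pi*t)/(16*pi**3); evaluating from -1 to 1: ∫_{-1}^{1} (-2*t**2 + 4*t + 4) sin(4*pi*t) dt = ((-24*pi**2 - 1)/(16*pi**3)) - ((-1 + 8*pi**2)/(16*pi**3)) = -2/pi.
Hence b_4 = -2/pi.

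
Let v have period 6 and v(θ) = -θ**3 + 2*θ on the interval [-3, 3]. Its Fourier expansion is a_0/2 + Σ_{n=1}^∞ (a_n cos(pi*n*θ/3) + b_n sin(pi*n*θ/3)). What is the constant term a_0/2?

0

a_0 = 1/3 ∫_{-3}^{3} v(θ) dθ = 1/3 · (0) = 0.
So the constant term a_0/2 = 0.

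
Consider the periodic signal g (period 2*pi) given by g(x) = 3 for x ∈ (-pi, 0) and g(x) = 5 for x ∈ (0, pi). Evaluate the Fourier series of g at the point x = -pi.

4

At x = -pi the one-sided limits are g(-pi^-) = 5 and g(-pi^+) = 3.
By Dirichlet's theorem the series converges to their average, [(5) + (3)]/2 = 4.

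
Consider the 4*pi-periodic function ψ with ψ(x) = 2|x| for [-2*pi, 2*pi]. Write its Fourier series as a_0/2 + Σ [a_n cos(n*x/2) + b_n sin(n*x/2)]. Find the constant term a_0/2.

2*pi

a_0 = (1/(2*pi)) ∫_{-2*pi}^{2*pi} ψ(x) dx = (1/(2*pi)) · (8*pi**2) = 4*pi.
So the constant term a_0/2 = 2*pi.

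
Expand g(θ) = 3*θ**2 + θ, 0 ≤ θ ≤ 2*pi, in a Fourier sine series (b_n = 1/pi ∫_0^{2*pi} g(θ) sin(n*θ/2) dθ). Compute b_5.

4*(-24 + 25*pi + 150*pi**2)/(125*pi)

b_5 = 1/pi ∫_0^{2*pi} (3*θ**2 + θ) sin(5*θ/2) dθ.
Integrating by parts twice (tabular method), an antiderivative of (3*θ**2 + θ) sin(5*θ/2) is -6*θ**2*cos(5*θ/2)/5 + 24*θ*sin(5*θ/2)/25 - 2*θ*cos(5*θ/2)/5 + 4*sin(5*θ/2)/25 + 48*cos(5*θ/2)/125; evaluating from 0 to 2*pi: ∫_{0}^{2*pi} (3*θ**2 + θ) sin(5*θ/2) dθ = (-48/125 + 4*pi/5 + 24*pi**2/5) - (48/125) = -96/125 + 4*pi/5 + 24*pi**2/5.
Hence b_5 = (1/pi)·(-96/125 + 4*pi/5 + 24*pi**2/5) = 4*(-24 + 25*pi + 150*pi**2)/(125*pi).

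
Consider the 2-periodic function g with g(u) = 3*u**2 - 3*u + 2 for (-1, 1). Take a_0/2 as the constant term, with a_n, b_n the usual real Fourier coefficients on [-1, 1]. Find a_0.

a_0 = ∫_{-1}^{1} g(u) du = 6.

6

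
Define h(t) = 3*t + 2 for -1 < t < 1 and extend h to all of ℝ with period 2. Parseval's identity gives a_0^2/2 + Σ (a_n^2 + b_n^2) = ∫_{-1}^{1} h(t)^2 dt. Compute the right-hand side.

14

∫_{-1}^{1} h(t)^2 dt = 14.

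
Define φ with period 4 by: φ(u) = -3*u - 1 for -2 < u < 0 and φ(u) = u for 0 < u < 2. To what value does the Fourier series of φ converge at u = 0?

At u = 0 the one-sided limits are φ(0^-) = -1 and φ(0^+) = 0.
By Dirichlet's theorem the series converges to their average, [(-1) + (0)]/2 = -1/2.

-1/2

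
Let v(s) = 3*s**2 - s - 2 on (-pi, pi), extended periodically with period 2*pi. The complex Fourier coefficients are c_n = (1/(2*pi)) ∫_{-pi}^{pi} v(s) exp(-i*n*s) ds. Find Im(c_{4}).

Since v is real-valued, Im(c_{4}) = -(1/(2*pi)) ∫_{-pi}^{pi} v(s) sin(4*s) ds = -b_{4}/2.
Integrating by parts twice (tabular method), an antiderivative of (3*s**2 - s - 2) sin(4*s) is -3*s**2*cos(4*s)/4 + 3*s*sin(4*s)/8 + s*cos(4*s)/4 - sin(4*s)/16 + 19*cos(4*s)/32; evaluating from -pi to pi: ∫_{-pi}^{pi} (3*s**2 - s - 2) sin(4*s) ds = (-3*pi**2/4 + 19/32 + pi/4) - (-3*pi**2/4 - pi/4 + 19/32) = pi/2.
Hence Im(c_{4}) = (-1/(2*pi))·(pi/2) = -1/4.

-1/4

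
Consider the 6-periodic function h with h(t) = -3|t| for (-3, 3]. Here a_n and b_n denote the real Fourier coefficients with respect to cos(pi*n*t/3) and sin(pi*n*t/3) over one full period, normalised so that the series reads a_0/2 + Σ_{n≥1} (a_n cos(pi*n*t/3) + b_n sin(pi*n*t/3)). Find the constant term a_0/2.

-9/2

a_0 = 1/3 ∫_{-3}^{3} h(t) dt = 1/3 · (-27) = -9.
So the constant term a_0/2 = -9/2.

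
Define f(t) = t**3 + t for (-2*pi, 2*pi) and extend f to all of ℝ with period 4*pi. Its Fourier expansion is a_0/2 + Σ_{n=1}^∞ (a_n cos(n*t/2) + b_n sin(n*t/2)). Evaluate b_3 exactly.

b_3 = (1/(2*pi)) ∫_{-2*pi}^{2*pi} f(t) sin(3*t/2) dt.
f is odd and sin(3*t/2) is odd, so the integrand is even and b_3 = 1/pi ∫_0^{2*pi} f(t) sin(3*t/2) dt.
Integrating by parts three times (tabular method), an antiderivative of (t**3 + t) sin(3*t/2) is -2*t**3*cos(3*t/2)/3 + 4*t**2*sin(3*t/2)/3 + 10*t*cos(3*t/2)/9 - 20*sin(3*t/2)/27; evaluating from 0 to 2*pi: ∫_{0}^{2*pi} (t**3 + t) sin(3*t/2) dt = (4*pi*(-5 + 12*pi**2)/9) - (0) = 4*pi*(-5 + 12*pi**2)/9.
Hence b_3 = (1/pi)·(4*pi*(-5 + 12*pi**2)/9) = -20/9 + 16*pi**2/3.

-20/9 + 16*pi**2/3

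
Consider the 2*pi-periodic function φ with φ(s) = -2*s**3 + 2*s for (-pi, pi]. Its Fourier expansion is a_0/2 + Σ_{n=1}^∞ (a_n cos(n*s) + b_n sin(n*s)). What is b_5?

b_5 = 1/pi ∫_{-pi}^{pi} φ(s) sin(5*s) ds.
φ is odd and sin(5*s) is odd, so the integrand is even and b_5 = 2/pi ∫_0^{pi} φ(s) sin(5*s) ds.
Integrating by parts three times (tabular method), an antiderivative of (-2*s**3 + 2*s) sin(5*s) is 2*s**3*cos(5*s)/5 - 6*s**2*sin(5*s)/25 - 62*s*cos(5*s)/125 + 62*sin(5*s)/625; evaluating from 0 to pi: ∫_{0}^{pi} (-2*s**3 + 2*s) sin(5*s) ds = (2*pi*(31 - 25*pi**2)/125) - (0) = 2*pi*(31 - 25*pi**2)/125.
Hence b_5 = (2/pi)·(2*pi*(31 - 25*pi**2)/125) = 124/125 - 4*pi**2/5.

124/125 - 4*pi**2/5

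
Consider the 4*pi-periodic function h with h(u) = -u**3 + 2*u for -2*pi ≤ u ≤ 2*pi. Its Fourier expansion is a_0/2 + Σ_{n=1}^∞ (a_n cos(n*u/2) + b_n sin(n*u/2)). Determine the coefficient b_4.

b_4 = (1/(2*pi)) ∫_{-2*pi}^{2*pi} h(u) sin(2*u) du.
h is odd and sin(2*u) is odd, so the integrand is even and b_4 = 1/pi ∫_0^{2*pi} h(u) sin(2*u) du.
Integrating by parts three times (tabular method), an antiderivative of (-u**3 + 2*u) sin(2*u) is u**3*cos(2*u)/2 - 3*u**2*sin(2*u)/4 - 7*u*cos(2*u)/4 + 7*sin(2*u)/8; evaluating from 0 to 2*pi: ∫_{0}^{2*pi} (-u**3 + 2*u) sin(2*u) du = (pi*(-7 + 8*pi**2)/2) - (0) = pi*(-7 + 8*pi**2)/2.
Hence b_4 = (1/pi)·(pi*(-7 + 8*pi**2)/2) = -7/2 + 4*pi**2.

-7/2 + 4*pi**2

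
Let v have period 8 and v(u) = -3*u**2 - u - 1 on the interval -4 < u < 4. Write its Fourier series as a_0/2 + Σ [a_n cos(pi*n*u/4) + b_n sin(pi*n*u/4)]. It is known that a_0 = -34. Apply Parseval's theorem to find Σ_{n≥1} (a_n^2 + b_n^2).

6304/15

Parseval: a_0^2/2 + Σ_{n≥1} (a_n^2+b_n^2) = 1/4 ∫_{-4}^{4} v(u)^2 du = 14974/15.
Subtract a_0^2/2 = 578: Σ (a_n^2+b_n^2) = 6304/15.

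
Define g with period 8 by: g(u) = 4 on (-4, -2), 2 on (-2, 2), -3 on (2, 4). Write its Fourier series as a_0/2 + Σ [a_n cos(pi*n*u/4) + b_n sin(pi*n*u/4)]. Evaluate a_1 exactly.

a_1 = 1/4 ∫_{-4}^{4} g(u) cos(pi*u/4) du.
Split the integral at the breakpoints.
Directly, an antiderivative of (4) cos(pi*u/4) is 16*sin(pi*u/4)/pi; evaluating from -4 to -2: ∫_{-4}^{-2} (4) cos(pi*u/4) du = (-16/pi) - (0) = -16/pi.
Directly, an antiderivative of (2) cos(pi*u/4) is 8*sin(pi*u/4)/pi; evaluating from -2 to 2: ∫_{-2}^{2} (2) cos(pi*u/4) du = (8/pi) - (-8/pi) = 16/pi.
Directly, an antiderivative of (-3) cos(pi*u/4) is -12*sin(pi*u/4)/pi; evaluating from 2 to 4: ∫_{2}^{4} (-3) cos(pi*u/4) du = (0) - (-12/pi) = 12/pi.
Summing the pieces and multiplying by (1/4) gives a_1 = 3/pi.

3/pi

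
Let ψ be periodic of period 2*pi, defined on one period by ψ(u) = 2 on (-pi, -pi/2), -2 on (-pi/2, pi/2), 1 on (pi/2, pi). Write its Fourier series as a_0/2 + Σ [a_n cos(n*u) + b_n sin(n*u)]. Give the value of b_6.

1/(3*pi)

b_6 = 1/pi ∫_{-pi}^{pi} ψ(u) sin(6*u) du.
Split the integral at the breakpoints.
Directly, an antiderivative of (2) sin(6*u) is -cos(6*u)/3; evaluating from -pi to -pi/2: ∫_{-pi}^{-pi/2} (2) sin(6*u) du = (1/3) - (-1/3) = 2/3.
Directly, an antiderivative of (-2) sin(6*u) is cos(6*u)/3; evaluating from -pi/2 to pi/2: ∫_{-pi/2}^{pi/2} (-2) sin(6*u) du = (-1/3) - (-1/3) = 0.
Directly, an antiderivative of (1) sin(6*u) is -cos(6*u)/6; evaluating from pi/2 to pi: ∫_{pi/2}^{pi} (1) sin(6*u) du = (-1/6) - (1/6) = -1/3.
Summing the pieces and multiplying by (1/pi) gives b_6 = 1/(3*pi).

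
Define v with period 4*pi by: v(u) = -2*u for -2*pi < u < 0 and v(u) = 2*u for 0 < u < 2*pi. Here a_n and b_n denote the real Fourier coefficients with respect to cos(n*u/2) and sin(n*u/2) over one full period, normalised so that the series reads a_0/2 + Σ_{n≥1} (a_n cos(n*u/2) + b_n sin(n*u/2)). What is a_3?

a_3 = (1/(2*pi)) ∫_{-2*pi}^{2*pi} v(u) cos(3*u/2) du.
v is even and cos(3*u/2) is even, so the integrand is even and a_3 = 1/pi ∫_0^{2*pi} v(u) cos(3*u/2) du.
Integrating by parts (boundary term plus one more integral), an antiderivative of (2*u) cos(3*u/2) is 4*u*sin(3*u/2)/3 + 8*cos(3*u/2)/9; evaluating from 0 to 2*pi: ∫_{0}^{2*pi} (2*u) cos(3*u/2) du = (-8/9) - (8/9) = -16/9.
Hence a_3 = (1/pi)·(-16/9) = -16/(9*pi).

-16/(9*pi)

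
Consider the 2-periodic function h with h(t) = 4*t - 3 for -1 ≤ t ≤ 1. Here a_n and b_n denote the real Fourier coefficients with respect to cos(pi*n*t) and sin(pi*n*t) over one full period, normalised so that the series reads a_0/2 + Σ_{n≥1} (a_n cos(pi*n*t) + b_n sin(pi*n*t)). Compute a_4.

0

a_4 = ∫_{-1}^{1} h(t) cos(4*pi*t) dt.
Integrating by parts (boundary term plus one more integral), an antiderivative of (4*t - 3) cos(4*pi*t) is t*sin(4*pi*t)/pi - 3*sin(4*pi*t)/(4*pi) + cos(4*pi*t)/(4*pi**2); evaluating from -1 to 1: ∫_{-1}^{1} (4*t - 3) cos(4*pi*t) dt = (1/(4*pi**2)) - (1/(4*pi**2)) = 0.
Hence a_4 = 0.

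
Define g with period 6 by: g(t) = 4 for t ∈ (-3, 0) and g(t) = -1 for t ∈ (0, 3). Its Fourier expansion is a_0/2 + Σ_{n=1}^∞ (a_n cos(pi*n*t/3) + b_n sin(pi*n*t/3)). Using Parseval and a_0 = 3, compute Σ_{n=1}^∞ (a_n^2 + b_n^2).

Parseval: a_0^2/2 + Σ_{n≥1} (a_n^2+b_n^2) = 1/3 ∫_{-3}^{3} g(t)^2 dt = 17.
Subtract a_0^2/2 = 9/2: Σ (a_n^2+b_n^2) = 25/2.

25/2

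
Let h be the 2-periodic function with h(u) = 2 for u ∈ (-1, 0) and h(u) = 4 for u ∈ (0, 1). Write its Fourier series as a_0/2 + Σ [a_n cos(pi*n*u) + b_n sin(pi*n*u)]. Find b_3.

b_3 = ∫_{-1}^{1} h(u) sin(3*pi*u) du.
Split the integral at the breakpoints.
Directly, an antiderivative of (2) sin(3*pi*u) is -2*cos(3*pi*u)/(3*pi); evaluating from -1 to 0: ∫_{-1}^{0} (2) sin(3*pi*u) du = (-2/(3*pi)) - (2/(3*pi)) = -4/(3*pi).
Directly, an antiderivative of (4) sin(3*pi*u) is -4*cos(3*pi*u)/(3*pi); evaluating from 0 to 1: ∫_{0}^{1} (4) sin(3*pi*u) du = (4/(3*pi)) - (-4/(3*pi)) = 8/(3*pi).
Summing the pieces gives b_3 = 4/(3*pi).

4/(3*pi)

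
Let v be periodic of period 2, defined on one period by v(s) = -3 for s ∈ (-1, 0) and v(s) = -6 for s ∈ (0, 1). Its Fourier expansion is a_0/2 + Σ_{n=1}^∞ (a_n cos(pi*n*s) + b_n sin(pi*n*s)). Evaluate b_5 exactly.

-6/(5*pi)

b_5 = ∫_{-1}^{1} v(s) sin(5*pi*s) ds.
Split the integral at the breakpoints.
Directly, an antiderivative of (-3) sin(5*pi*s) is 3*cos(5*pi*s)/(5*pi); evaluating from -1 to 0: ∫_{-1}^{0} (-3) sin(5*pi*s) ds = (3/(5*pi)) - (-3/(5*pi)) = 6/(5*pi).
Directly, an antiderivative of (-6) sin(5*pi*s) is 6*cos(5*pi*s)/(5*pi); evaluating from 0 to 1: ∫_{0}^{1} (-6) sin(5*pi*s) ds = (-6/(5*pi)) - (6/(5*pi)) = -12/(5*pi).
Summing the pieces gives b_5 = -6/(5*pi).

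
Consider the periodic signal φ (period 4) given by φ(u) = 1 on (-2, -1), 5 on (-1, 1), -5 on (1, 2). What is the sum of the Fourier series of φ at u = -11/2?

u = -11/2 differs from u = -3/2 by -1 full period(s), and the series is 4-periodic.
φ is continuous at u = -3/2 with value 1, so the series converges to 1 there.

1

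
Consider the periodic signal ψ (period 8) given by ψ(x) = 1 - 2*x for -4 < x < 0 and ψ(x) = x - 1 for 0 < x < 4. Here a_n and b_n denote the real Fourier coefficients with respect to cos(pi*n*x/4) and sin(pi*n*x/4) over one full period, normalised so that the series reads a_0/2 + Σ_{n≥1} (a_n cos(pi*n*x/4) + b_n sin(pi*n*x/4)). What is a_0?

6

a_0 = 1/4 ∫_{-4}^{4} ψ(x) dx = 1/4 · (24) = 6.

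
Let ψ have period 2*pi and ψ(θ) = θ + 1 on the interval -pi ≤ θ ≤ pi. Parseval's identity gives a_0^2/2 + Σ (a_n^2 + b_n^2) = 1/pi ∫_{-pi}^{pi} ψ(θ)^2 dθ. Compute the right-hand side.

2 + 2*pi**2/3

1/pi ∫_{-pi}^{pi} ψ(θ)^2 dθ = 1/pi · (2*pi*(3 + pi**2)/3) = 2 + 2*pi**2/3.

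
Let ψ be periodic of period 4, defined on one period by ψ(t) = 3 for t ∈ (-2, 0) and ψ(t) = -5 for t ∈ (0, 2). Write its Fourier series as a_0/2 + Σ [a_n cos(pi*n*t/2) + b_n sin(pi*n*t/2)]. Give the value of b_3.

-16/(3*pi)

b_3 = 1/2 ∫_{-2}^{2} ψ(t) sin(3*pi*t/2) dt.
Split the integral at the breakpoints.
Directly, an antiderivative of (3) sin(3*pi*t/2) is -2*cos(3*pi*t/2)/pi; evaluating from -2 to 0: ∫_{-2}^{0} (3) sin(3*pi*t/2) dt = (-2/pi) - (2/pi) = -4/pi.
Directly, an antiderivative of (-5) sin(3*pi*t/2) is 10*cos(3*pi*t/2)/(3*pi); evaluating from 0 to 2: ∫_{0}^{2} (-5) sin(3*pi*t/2) dt = (-10/(3*pi)) - (10/(3*pi)) = -20/(3*pi).
Summing the pieces and multiplying by (1/2) gives b_3 = -16/(3*pi).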